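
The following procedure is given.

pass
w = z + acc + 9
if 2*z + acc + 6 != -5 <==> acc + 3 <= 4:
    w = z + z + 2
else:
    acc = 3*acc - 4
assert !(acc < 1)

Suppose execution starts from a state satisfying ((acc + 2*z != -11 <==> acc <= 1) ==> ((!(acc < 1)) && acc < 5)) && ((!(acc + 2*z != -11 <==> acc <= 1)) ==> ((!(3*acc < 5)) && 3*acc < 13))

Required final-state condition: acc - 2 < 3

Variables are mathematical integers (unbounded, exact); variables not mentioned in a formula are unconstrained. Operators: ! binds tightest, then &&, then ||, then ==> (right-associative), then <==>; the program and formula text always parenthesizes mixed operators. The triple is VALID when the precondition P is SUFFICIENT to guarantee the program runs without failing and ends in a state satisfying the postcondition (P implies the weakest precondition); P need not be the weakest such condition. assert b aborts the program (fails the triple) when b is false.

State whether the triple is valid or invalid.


Working backward. After the program, the postcondition acc - 2 < 3 must hold; in canonical form it is acc < 5.
Before assert !(acc < 1): (!(acc < 1)) && acc < 5
Then branch requires (!(acc < 1)) && acc < 5; else branch requires (!(3*acc < 5)) && 3*acc < 9.
Before the if: ((acc + 2*z != -11 <==> acc <= 1) ==> ((!(acc < 1)) && acc < 5)) && ((!(acc + 2*z != -11 <==> acc <= 1)) ==> ((!(3*acc < 5)) && 3*acc < 9))
Before w := z + acc + 9: ((acc + 2*z != -11 <==> acc <= 1) ==> ((!(acc < 1)) && acc < 5)) && ((!(acc + 2*z != -11 <==> acc <= 1)) ==> ((!(3*acc < 5)) && 3*acc < 9))
Before skip: ((acc + 2*z != -11 <==> acc <= 1) ==> ((!(acc < 1)) && acc < 5)) && ((!(acc + 2*z != -11 <==> acc <= 1)) ==> ((!(3*acc < 5)) && 3*acc < 9))
The weakest precondition is ((acc + 2*z != -11 <==> acc <= 1) ==> ((!(acc < 1)) && acc < 5)) && ((!(acc + 2*z != -11 <==> acc <= 1)) ==> ((!(3*acc < 5)) && 3*acc < 9)).
Check whether ((acc + 2*z != -11 <==> acc <= 1) ==> ((!(acc < 1)) && acc < 5)) && ((!(acc + 2*z != -11 <==> acc <= 1)) ==> ((!(3*acc < 5)) && 3*acc < 13)) implies it.
Countermodel: at the initial state acc = 4, z = -8, the precondition holds but the weakest precondition fails.
Answer: invalid


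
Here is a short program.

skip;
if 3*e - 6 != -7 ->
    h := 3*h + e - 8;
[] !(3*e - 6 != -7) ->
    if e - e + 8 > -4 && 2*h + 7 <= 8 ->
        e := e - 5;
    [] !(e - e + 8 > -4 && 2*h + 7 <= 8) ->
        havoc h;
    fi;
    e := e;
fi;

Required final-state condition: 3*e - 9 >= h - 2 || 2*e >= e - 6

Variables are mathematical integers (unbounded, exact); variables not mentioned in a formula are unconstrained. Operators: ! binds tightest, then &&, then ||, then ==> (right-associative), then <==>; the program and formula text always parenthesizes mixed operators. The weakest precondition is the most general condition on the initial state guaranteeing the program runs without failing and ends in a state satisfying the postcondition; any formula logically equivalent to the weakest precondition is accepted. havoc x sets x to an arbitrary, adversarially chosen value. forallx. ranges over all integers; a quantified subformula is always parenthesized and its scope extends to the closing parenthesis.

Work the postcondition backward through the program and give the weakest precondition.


Working backward. After the program, the postcondition 3*e - 9 >= h - 2 || 2*e >= e - 6 must hold; in canonical form it is 3*e >= h + 7 || e >= -6.
Then branch requires 2*e >= 3*h - 1 || e >= -6; else branch requires (2*h <= 1 ==> (3*e >= h + 22 || e >= -1)) && ((!(2*h <= 1)) ==> (forall h_1. (3*e >= h_1 + 7 || e >= -6))).
Before the if: (3*e != -1 ==> (2*e >= 3*h - 1 || e >= -6)) && ((!(3*e != -1)) ==> ((2*h <= 1 ==> (3*e >= h + 22 || e >= -1)) && ((!(2*h <= 1)) ==> (forall h_1. (3*e >= h_1 + 7 || e >= -6)))))
Before skip: (3*e != -1 ==> (2*e >= 3*h - 1 || e >= -6)) && ((!(3*e != -1)) ==> ((2*h <= 1 ==> (3*e >= h + 22 || e >= -1)) && ((!(2*h <= 1)) ==> (forall h_1. (3*e >= h_1 + 7 || e >= -6)))))
Answer: WP = (3*e != -1 ==> (2*e >= 3*h - 1 || e >= -6)) && ((!(3*e != -1)) ==> ((2*h <= 1 ==> (3*e >= h + 22 || e >= -1)) && ((!(2*h <= 1)) ==> (forall h_1. (3*e >= h_1 + 7 || e >= -6)))))


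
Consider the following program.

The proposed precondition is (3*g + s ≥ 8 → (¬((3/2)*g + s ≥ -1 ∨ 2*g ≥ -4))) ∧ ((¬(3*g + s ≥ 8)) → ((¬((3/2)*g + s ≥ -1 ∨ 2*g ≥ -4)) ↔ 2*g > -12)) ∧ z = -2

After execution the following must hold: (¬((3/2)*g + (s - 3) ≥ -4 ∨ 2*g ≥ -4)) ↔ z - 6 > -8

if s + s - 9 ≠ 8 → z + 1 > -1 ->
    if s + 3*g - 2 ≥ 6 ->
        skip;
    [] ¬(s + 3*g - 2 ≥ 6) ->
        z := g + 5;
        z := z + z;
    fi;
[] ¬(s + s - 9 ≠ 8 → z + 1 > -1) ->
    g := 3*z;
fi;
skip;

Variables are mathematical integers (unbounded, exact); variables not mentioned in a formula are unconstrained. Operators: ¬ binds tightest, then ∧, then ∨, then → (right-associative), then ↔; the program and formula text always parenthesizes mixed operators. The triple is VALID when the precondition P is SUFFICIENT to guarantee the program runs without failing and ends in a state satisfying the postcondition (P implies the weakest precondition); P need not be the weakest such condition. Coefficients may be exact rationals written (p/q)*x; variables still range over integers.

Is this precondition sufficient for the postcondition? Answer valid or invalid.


Working backward. After the program, the postcondition (¬((3/2)*g + (s - 3) ≥ -4 ∨ 2*g ≥ -4)) ↔ z - 6 > -8 must hold; in canonical form it is (¬((3/2)*g + s ≥ -1 ∨ 2*g ≥ -4)) ↔ z > -2.
Before skip: (¬((3/2)*g + s ≥ -1 ∨ 2*g ≥ -4)) ↔ z > -2
Then branch requires (3*g + s ≥ 8 → ((¬((3/2)*g + s ≥ -1 ∨ 2*g ≥ -4)) ↔ z > -2)) ∧ ((¬(3*g + s ≥ 8)) → ((¬((3/2)*g + s ≥ -1 ∨ 2*g ≥ -4)) ↔ 2*g > -12)); else branch requires (¬(s + (9/2)*z ≥ -1 ∨ 6*z ≥ -4)) ↔ z > -2.
Before the if: ((2*s ≠ 17 → z > -2) → ((3*g + s ≥ 8 → ((¬((3/2)*g + s ≥ -1 ∨ 2*g ≥ -4)) ↔ z > -2)) ∧ ((¬(3*g + s ≥ 8)) → ((¬((3/2)*g + s ≥ -1 ∨ 2*g ≥ -4)) ↔ 2*g > -12)))) ∧ ((¬(2*s ≠ 17 → z > -2)) → ((¬(s + (9/2)*z ≥ -1 ∨ 6*z ≥ -4)) ↔ z > -2))
The weakest precondition is ((2*s ≠ 17 → z > -2) → ((3*g + s ≥ 8 → ((¬((3/2)*g + s ≥ -1 ∨ 2*g ≥ -4)) ↔ z > -2)) ∧ ((¬(3*g + s ≥ 8)) → ((¬((3/2)*g + s ≥ -1 ∨ 2*g ≥ -4)) ↔ 2*g > -12)))) ∧ ((¬(2*s ≠ 17 → z > -2)) → ((¬(s + (9/2)*z ≥ -1 ∨ 6*z ≥ -4)) ↔ z > -2)).
Check whether (3*g + s ≥ 8 → (¬((3/2)*g + s ≥ -1 ∨ 2*g ≥ -4))) ∧ ((¬(3*g + s ≥ 8)) → ((¬((3/2)*g + s ≥ -1 ∨ 2*g ≥ -4)) ↔ 2*g > -12)) ∧ z = -2 implies it.
Countermodel: at the initial state g = -5, s = 6, z = -2, the precondition holds but the weakest precondition fails.
Answer: invalid


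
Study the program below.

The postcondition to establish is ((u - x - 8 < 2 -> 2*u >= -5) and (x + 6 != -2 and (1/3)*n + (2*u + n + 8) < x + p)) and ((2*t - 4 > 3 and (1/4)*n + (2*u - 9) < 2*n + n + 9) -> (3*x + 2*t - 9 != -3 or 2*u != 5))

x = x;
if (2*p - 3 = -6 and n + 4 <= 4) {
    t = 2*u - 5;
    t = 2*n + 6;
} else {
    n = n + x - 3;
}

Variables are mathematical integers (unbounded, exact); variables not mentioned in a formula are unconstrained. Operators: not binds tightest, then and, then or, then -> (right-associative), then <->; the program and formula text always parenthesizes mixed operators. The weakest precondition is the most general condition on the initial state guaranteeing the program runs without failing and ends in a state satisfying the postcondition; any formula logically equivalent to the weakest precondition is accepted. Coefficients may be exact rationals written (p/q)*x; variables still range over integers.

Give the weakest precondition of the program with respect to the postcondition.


Working backward. After the program, the postcondition ((u - x - 8 < 2 -> 2*u >= -5) and (x + 6 != -2 and (1/3)*n + (2*u + n + 8) < x + p)) and ((2*t - 4 > 3 and (1/4)*n + (2*u - 9) < 2*n + n + 9) -> (3*x + 2*t - 9 != -3 or 2*u != 5)) must hold; in canonical form it is (u < x + 10 -> 2*u >= -5) and x != -8 and (4/3)*n + 2*u < p + x - 8 and ((2*t > 7 and 2*u < (11/4)*n + 18) -> (2*t + 3*x != 6 or 2*u != 5)).
Then branch requires (u < x + 10 -> 2*u >= -5) and x != -8 and (4/3)*n + 2*u < p + x - 8 and ((4*n > -5 and 2*u < (11/4)*n + 18) -> (4*n + 3*x != -6 or 2*u != 5)); else branch requires (u < x + 10 -> 2*u >= -5) and x != -8 and (4/3)*n + 2*u + (1/3)*x < p - 4 and ((2*t > 7 and 2*u < (11/4)*n + (11/4)*x + 39/4) -> (2*t + 3*x != 6 or 2*u != 5)).
Before the if: ((2*p = -3 and n <= 0) -> ((u < x + 10 -> 2*u >= -5) and x != -8 and (4/3)*n + 2*u < p + x - 8 and ((4*n > -5 and 2*u < (11/4)*n + 18) -> (4*n + 3*x != -6 or 2*u != 5)))) and ((not (2*p = -3 and n <= 0)) -> ((u < x + 10 -> 2*u >= -5) and x != -8 and (4/3)*n + 2*u + (1/3)*x < p - 4 and ((2*t > 7 and 2*u < (11/4)*n + (11/4)*x + 39/4) -> (2*t + 3*x != 6 or 2*u != 5))))
Before x := x: ((2*p = -3 and n <= 0) -> ((u < x + 10 -> 2*u >= -5) and x != -8 and (4/3)*n + 2*u < p + x - 8 and ((4*n > -5 and 2*u < (11/4)*n + 18) -> (4*n + 3*x != -6 or 2*u != 5)))) and ((not (2*p = -3 and n <= 0)) -> ((u < x + 10 -> 2*u >= -5) and x != -8 and (4/3)*n + 2*u + (1/3)*x < p - 4 and ((2*t > 7 and 2*u < (11/4)*n + (11/4)*x + 39/4) -> (2*t + 3*x != 6 or 2*u != 5))))
Answer: WP = ((2*p = -3 and n <= 0) -> ((u < x + 10 -> 2*u >= -5) and x != -8 and (4/3)*n + 2*u < p + x - 8 and ((4*n > -5 and 2*u < (11/4)*n + 18) -> (4*n + 3*x != -6 or 2*u != 5)))) and ((not (2*p = -3 and n <= 0)) -> ((u < x + 10 -> 2*u >= -5) and x != -8 and (4/3)*n + 2*u + (1/3)*x < p - 4 and ((2*t > 7 and 2*u < (11/4)*n + (11/4)*x + 39/4) -> (2*t + 3*x != 6 or 2*u != 5))))


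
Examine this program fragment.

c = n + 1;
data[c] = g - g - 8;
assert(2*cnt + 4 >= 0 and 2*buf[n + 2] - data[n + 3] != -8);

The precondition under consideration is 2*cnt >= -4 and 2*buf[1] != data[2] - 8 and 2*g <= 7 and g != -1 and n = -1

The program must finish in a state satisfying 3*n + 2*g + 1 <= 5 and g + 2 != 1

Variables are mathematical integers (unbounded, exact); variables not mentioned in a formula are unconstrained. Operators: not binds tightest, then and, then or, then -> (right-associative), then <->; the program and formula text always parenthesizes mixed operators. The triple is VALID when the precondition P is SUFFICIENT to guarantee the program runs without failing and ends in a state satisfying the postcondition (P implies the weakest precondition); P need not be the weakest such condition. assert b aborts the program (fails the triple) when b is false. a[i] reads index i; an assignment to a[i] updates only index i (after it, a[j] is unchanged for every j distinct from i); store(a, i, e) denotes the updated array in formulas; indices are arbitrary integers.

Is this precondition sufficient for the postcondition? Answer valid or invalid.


Working backward. After the program, the postcondition 3*n + 2*g + 1 <= 5 and g + 2 != 1 must hold; in canonical form it is 2*g + 3*n <= 4 and g != -1.
Before assert 2*cnt + 4 >= 0 and 2*buf[n + 2] - data[n + 3] != -8: 2*cnt >= -4 and 2*buf[n + 2] != data[n + 3] - 8 and 2*g + 3*n <= 4 and g != -1
Before data[c] := g - g - 8: 2*cnt >= -4 and 2*buf[n + 2] != store(data, c, -8)[n + 3] - 8 and 2*g + 3*n <= 4 and g != -1
Before c := n + 1: 2*cnt >= -4 and 2*buf[n + 2] != store(data, n + 1, -8)[n + 3] - 8 and 2*g + 3*n <= 4 and g != -1
The weakest precondition is 2*cnt >= -4 and 2*buf[n + 2] != store(data, n + 1, -8)[n + 3] - 8 and 2*g + 3*n <= 4 and g != -1.
Check whether 2*cnt >= -4 and 2*buf[1] != data[2] - 8 and 2*g <= 7 and g != -1 and n = -1 implies it.
Every state satisfying the precondition satisfies the weakest precondition: the implication holds.
Answer: valid


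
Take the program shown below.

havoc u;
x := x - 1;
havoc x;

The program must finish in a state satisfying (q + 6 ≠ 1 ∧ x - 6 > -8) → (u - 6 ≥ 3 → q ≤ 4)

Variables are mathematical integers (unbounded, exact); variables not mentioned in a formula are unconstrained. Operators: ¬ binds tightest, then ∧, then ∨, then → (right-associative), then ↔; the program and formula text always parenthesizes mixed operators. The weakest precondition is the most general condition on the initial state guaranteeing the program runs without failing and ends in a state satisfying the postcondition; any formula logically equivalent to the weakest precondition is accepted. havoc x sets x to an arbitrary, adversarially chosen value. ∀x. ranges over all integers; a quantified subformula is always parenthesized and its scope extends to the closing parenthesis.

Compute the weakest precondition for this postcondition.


Working backward. After the program, the postcondition (q + 6 ≠ 1 ∧ x - 6 > -8) → (u - 6 ≥ 3 → q ≤ 4) must hold; in canonical form it is (q ≠ -5 ∧ x > -2) → (u ≥ 9 → q ≤ 4).
Before havoc x: ∀x_1. ((q ≠ -5 ∧ x_1 > -2) → (u ≥ 9 → q ≤ 4))
Before x := x - 1: ∀x_1. ((q ≠ -5 ∧ x_1 > -2) → (u ≥ 9 → q ≤ 4))
Before havoc u: ∀u_1. (∀x_1. ((q ≠ -5 ∧ x_1 > -2) → (u_1 ≥ 9 → q ≤ 4)))
Answer: WP = ∀u_1. (∀x_1. ((q ≠ -5 ∧ x_1 > -2) → (u_1 ≥ 9 → q ≤ 4)))


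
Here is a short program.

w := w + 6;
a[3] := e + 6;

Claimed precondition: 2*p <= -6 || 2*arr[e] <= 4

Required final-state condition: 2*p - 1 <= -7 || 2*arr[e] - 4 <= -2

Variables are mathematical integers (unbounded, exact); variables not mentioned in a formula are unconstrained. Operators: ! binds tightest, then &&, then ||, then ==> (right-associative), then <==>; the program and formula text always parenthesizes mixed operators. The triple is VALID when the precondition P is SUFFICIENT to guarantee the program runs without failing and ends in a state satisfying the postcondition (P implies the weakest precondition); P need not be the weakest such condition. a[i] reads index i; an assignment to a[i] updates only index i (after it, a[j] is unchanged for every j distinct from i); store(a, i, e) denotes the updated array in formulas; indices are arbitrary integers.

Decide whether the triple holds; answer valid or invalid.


Working backward. After the program, the postcondition 2*p - 1 <= -7 || 2*arr[e] - 4 <= -2 must hold; in canonical form it is 2*p <= -6 || 2*arr[e] <= 2.
Before a[3] := e + 6: 2*p <= -6 || 2*arr[e] <= 2
Before w := w + 6: 2*p <= -6 || 2*arr[e] <= 2
The weakest precondition is 2*p <= -6 || 2*arr[e] <= 2.
Check whether 2*p <= -6 || 2*arr[e] <= 4 implies it.
Countermodel: at the initial state arr = {[0] = 2, elsewhere 2}, e = 0, p = -2, the precondition holds but the weakest precondition fails.
Answer: invalid


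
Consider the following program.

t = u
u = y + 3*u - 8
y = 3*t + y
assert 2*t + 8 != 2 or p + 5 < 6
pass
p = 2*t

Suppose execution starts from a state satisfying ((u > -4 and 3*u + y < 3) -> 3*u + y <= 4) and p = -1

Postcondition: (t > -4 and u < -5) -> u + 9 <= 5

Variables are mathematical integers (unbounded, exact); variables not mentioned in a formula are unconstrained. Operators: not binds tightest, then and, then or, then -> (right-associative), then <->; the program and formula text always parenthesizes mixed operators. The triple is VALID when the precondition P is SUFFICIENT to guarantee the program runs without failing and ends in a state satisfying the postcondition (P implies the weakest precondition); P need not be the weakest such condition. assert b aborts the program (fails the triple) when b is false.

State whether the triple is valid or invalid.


Working backward. After the program, the postcondition (t > -4 and u < -5) -> u + 9 <= 5 must hold; in canonical form it is (t > -4 and u < -5) -> u <= -4.
Before p := 2*t: (t > -4 and u < -5) -> u <= -4
Before skip: (t > -4 and u < -5) -> u <= -4
Before assert 2*t + 8 != 2 or p + 5 < 6: (2*t != -6 or p < 1) and ((t > -4 and u < -5) -> u <= -4)
Before y := 3*t + y: (2*t != -6 or p < 1) and ((t > -4 and u < -5) -> u <= -4)
Before u := y + 3*u - 8: (2*t != -6 or p < 1) and ((t > -4 and 3*u + y < 3) -> 3*u + y <= 4)
Before t := u: (2*u != -6 or p < 1) and ((u > -4 and 3*u + y < 3) -> 3*u + y <= 4)
The weakest precondition is (2*u != -6 or p < 1) and ((u > -4 and 3*u + y < 3) -> 3*u + y <= 4).
Check whether ((u > -4 and 3*u + y < 3) -> 3*u + y <= 4) and p = -1 implies it.
Every state satisfying the precondition satisfies the weakest precondition: the implication holds.
Answer: valid


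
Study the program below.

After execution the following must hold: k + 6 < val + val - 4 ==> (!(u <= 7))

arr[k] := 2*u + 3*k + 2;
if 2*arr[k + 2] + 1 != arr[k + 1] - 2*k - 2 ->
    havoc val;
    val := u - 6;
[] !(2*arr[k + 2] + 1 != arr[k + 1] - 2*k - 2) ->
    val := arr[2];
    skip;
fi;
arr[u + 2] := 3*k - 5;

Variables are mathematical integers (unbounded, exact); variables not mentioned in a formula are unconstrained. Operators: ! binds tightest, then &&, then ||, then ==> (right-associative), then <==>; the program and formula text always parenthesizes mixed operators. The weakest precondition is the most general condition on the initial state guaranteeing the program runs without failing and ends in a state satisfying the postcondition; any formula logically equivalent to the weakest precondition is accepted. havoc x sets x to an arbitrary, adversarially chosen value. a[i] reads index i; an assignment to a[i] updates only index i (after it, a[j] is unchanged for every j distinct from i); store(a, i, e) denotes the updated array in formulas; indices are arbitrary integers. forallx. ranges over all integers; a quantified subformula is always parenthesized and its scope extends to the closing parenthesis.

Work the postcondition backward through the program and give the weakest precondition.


Working backward. After the program, the postcondition k + 6 < val + val - 4 ==> (!(u <= 7)) must hold; in canonical form it is k < 2*val - 10 ==> (!(u <= 7)).
Before arr[u + 2] := 3*k - 5: k < 2*val - 10 ==> (!(u <= 7))
Then branch requires k < 2*u - 22 ==> (!(u <= 7)); else branch requires k < 2*arr[2] - 10 ==> (!(u <= 7)).
Before the if: (2*arr[k + 2] + 2*k != arr[k + 1] - 3 ==> (k < 2*u - 22 ==> (!(u <= 7)))) && ((!(2*arr[k + 2] + 2*k != arr[k + 1] - 3)) ==> (k < 2*arr[2] - 10 ==> (!(u <= 7))))
Before arr[k] := 2*u + 3*k + 2: (2*store(arr, k, 3*k + 2*u + 2)[k + 2] + 2*k != store(arr, k, 3*k + 2*u + 2)[k + 1] - 3 ==> (k < 2*u - 22 ==> (!(u <= 7)))) && ((!(2*store(arr, k, 3*k + 2*u + 2)[k + 2] + 2*k != store(arr, k, 3*k + 2*u + 2)[k + 1] - 3)) ==> (k < 2*store(arr, k, 3*k + 2*u + 2)[2] - 10 ==> (!(u <= 7))))
Answer: WP = (2*store(arr, k, 3*k + 2*u + 2)[k + 2] + 2*k != store(arr, k, 3*k + 2*u + 2)[k + 1] - 3 ==> (k < 2*u - 22 ==> (!(u <= 7)))) && ((!(2*store(arr, k, 3*k + 2*u + 2)[k + 2] + 2*k != store(arr, k, 3*k + 2*u + 2)[k + 1] - 3)) ==> (k < 2*store(arr, k, 3*k + 2*u + 2)[2] - 10 ==> (!(u <= 7))))


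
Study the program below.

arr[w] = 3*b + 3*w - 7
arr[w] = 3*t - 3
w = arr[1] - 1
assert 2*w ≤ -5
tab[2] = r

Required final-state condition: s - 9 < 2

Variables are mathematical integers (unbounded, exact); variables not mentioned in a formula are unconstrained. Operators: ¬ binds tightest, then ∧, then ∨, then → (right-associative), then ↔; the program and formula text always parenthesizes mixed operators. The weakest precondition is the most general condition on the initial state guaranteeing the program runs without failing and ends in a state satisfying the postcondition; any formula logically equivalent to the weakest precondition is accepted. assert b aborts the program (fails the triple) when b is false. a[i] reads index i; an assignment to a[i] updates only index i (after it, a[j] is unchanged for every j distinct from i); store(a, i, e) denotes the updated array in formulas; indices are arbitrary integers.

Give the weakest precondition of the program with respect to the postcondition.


Working backward. After the program, the postcondition s - 9 < 2 must hold; in canonical form it is s < 11.
Before tab[2] := r: s < 11
Before assert 2*w ≤ -5: 2*w ≤ -5 ∧ s < 11
Before w := arr[1] - 1: 2*arr[1] ≤ -3 ∧ s < 11
Before arr[w] := 3*t - 3: 2*store(arr, w, 3*t - 3)[1] ≤ -3 ∧ s < 11
Before arr[w] := 3*b + 3*w - 7: 2*store(store(arr, w, 3*b + 3*w - 7), w, 3*t - 3)[1] ≤ -3 ∧ s < 11
Answer: WP = 2*store(store(arr, w, 3*b + 3*w - 7), w, 3*t - 3)[1] ≤ -3 ∧ s < 11


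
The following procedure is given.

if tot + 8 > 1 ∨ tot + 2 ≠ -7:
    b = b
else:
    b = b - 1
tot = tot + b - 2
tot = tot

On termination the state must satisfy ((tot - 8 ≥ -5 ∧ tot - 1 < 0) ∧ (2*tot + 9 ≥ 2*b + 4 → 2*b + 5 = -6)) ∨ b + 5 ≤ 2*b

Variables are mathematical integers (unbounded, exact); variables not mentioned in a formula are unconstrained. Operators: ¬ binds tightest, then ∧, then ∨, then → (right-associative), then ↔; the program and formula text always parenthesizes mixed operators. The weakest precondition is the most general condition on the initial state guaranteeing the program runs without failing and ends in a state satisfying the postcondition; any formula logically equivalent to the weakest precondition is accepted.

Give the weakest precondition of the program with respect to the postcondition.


Working backward. After the program, the postcondition ((tot - 8 ≥ -5 ∧ tot - 1 < 0) ∧ (2*tot + 9 ≥ 2*b + 4 → 2*b + 5 = -6)) ∨ b + 5 ≤ 2*b must hold; in canonical form it is (tot ≥ 3 ∧ tot < 1 ∧ (2*tot ≥ 2*b - 5 → 2*b = -11)) ∨ b ≥ 5.
Before tot := tot: (tot ≥ 3 ∧ tot < 1 ∧ (2*tot ≥ 2*b - 5 → 2*b = -11)) ∨ b ≥ 5
Before tot := tot + b - 2: (b + tot ≥ 5 ∧ b + tot < 3 ∧ (2*tot ≥ -1 → 2*b = -11)) ∨ b ≥ 5
Then branch requires (b + tot ≥ 5 ∧ b + tot < 3 ∧ (2*tot ≥ -1 → 2*b = -11)) ∨ b ≥ 5; else branch requires (b + tot ≥ 6 ∧ b + tot < 4 ∧ (2*tot ≥ -1 → 2*b = -9)) ∨ b ≥ 6.
Before the if: ((tot > -7 ∨ tot ≠ -9) → ((b + tot ≥ 5 ∧ b + tot < 3 ∧ (2*tot ≥ -1 → 2*b = -11)) ∨ b ≥ 5)) ∧ ((¬(tot > -7 ∨ tot ≠ -9)) → ((b + tot ≥ 6 ∧ b + tot < 4 ∧ (2*tot ≥ -1 → 2*b = -9)) ∨ b ≥ 6))
Answer: WP = ((tot > -7 ∨ tot ≠ -9) → ((b + tot ≥ 5 ∧ b + tot < 3 ∧ (2*tot ≥ -1 → 2*b = -11)) ∨ b ≥ 5)) ∧ ((¬(tot > -7 ∨ tot ≠ -9)) → ((b + tot ≥ 6 ∧ b + tot < 4 ∧ (2*tot ≥ -1 → 2*b = -9)) ∨ b ≥ 6))


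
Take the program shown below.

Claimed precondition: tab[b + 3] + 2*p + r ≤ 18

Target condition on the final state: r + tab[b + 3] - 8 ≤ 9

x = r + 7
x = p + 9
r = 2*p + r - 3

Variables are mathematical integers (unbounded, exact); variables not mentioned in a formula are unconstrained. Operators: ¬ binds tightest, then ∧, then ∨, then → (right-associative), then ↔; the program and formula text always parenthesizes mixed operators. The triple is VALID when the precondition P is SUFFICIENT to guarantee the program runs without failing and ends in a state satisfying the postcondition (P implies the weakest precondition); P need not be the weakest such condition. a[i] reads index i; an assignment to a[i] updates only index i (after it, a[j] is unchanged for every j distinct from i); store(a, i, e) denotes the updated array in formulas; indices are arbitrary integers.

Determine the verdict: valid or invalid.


Working backward. After the program, the postcondition r + tab[b + 3] - 8 ≤ 9 must hold; in canonical form it is tab[b + 3] + r ≤ 17.
Before r := 2*p + r - 3: tab[b + 3] + 2*p + r ≤ 20
Before x := p + 9: tab[b + 3] + 2*p + r ≤ 20
Before x := r + 7: tab[b + 3] + 2*p + r ≤ 20
The weakest precondition is tab[b + 3] + 2*p + r ≤ 20.
Check whether tab[b + 3] + 2*p + r ≤ 18 implies it.
Every state satisfying the precondition satisfies the weakest precondition: the implication holds.
Answer: valid


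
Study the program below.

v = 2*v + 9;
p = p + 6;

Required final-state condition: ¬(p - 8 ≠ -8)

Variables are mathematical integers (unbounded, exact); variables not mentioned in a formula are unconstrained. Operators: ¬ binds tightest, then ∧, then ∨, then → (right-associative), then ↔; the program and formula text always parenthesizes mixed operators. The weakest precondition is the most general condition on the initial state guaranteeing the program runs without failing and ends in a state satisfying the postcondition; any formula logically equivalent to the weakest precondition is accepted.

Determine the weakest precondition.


Working backward. After the program, the postcondition ¬(p - 8 ≠ -8) must hold; in canonical form it is ¬(p ≠ 0).
Before p := p + 6: ¬(p ≠ -6)
Before v := 2*v + 9: ¬(p ≠ -6)
Answer: WP = ¬(p ≠ -6)


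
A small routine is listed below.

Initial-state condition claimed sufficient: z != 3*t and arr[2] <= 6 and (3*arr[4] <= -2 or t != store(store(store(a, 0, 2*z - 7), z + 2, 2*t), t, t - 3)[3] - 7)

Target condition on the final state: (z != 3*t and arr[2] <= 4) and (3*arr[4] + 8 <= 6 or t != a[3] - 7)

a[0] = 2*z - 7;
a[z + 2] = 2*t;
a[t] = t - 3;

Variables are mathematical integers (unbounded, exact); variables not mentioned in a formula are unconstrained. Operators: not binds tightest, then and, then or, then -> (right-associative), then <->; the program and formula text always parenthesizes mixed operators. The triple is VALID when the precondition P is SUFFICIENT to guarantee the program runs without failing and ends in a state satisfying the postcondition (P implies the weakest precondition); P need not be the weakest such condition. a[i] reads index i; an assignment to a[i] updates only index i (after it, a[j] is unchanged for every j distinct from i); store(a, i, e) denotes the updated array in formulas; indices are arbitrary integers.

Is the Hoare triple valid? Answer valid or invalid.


Working backward. After the program, the postcondition (z != 3*t and arr[2] <= 4) and (3*arr[4] + 8 <= 6 or t != a[3] - 7) must hold; in canonical form it is z != 3*t and arr[2] <= 4 and (3*arr[4] <= -2 or t != a[3] - 7).
Before a[t] := t - 3: z != 3*t and arr[2] <= 4 and (3*arr[4] <= -2 or t != store(a, t, t - 3)[3] - 7)
Before a[z + 2] := 2*t: z != 3*t and arr[2] <= 4 and (3*arr[4] <= -2 or t != store(store(a, z + 2, 2*t), t, t - 3)[3] - 7)
Before a[0] := 2*z - 7: z != 3*t and arr[2] <= 4 and (3*arr[4] <= -2 or t != store(store(store(a, 0, 2*z - 7), z + 2, 2*t), t, t - 3)[3] - 7)
The weakest precondition is z != 3*t and arr[2] <= 4 and (3*arr[4] <= -2 or t != store(store(store(a, 0, 2*z - 7), z + 2, 2*t), t, t - 3)[3] - 7).
Check whether z != 3*t and arr[2] <= 6 and (3*arr[4] <= -2 or t != store(store(store(a, 0, 2*z - 7), z + 2, 2*t), t, t - 3)[3] - 7) implies it.
Countermodel: at the initial state a = {[-90456] = 10, [-30153] = 10, [0] = 10, [2] = 10, [3] = -30145, [4] = 10, elsewhere 10}, arr = {[-90456] = 9, [-30153] = 9, [0] = 9, [2] = 5, [3] = 9, [4] = 9, elsewhere 9}, t = -30153, z = -90458, the precondition holds but the weakest precondition fails.
Answer: invalid


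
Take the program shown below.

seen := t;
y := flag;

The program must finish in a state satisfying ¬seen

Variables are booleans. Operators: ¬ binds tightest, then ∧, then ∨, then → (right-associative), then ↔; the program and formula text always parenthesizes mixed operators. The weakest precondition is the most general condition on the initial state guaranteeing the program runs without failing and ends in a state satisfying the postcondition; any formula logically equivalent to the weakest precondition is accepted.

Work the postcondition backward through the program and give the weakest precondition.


Working backward. After the program, ¬seen must hold.
Before y := flag: ¬seen
Before seen := t: ¬t
Answer: WP = ¬t


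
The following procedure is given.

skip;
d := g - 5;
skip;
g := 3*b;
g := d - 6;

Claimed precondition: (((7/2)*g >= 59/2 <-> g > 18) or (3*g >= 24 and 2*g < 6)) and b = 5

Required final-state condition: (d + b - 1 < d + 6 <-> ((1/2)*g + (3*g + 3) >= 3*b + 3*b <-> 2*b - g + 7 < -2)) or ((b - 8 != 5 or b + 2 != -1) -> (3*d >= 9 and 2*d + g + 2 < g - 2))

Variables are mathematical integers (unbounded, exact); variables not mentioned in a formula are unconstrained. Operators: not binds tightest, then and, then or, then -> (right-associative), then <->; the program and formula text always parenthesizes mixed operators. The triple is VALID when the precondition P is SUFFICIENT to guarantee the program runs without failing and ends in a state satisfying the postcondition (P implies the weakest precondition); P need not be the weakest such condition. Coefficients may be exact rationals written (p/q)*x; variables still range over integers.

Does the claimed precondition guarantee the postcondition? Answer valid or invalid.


Working backward. After the program, the postcondition (d + b - 1 < d + 6 <-> ((1/2)*g + (3*g + 3) >= 3*b + 3*b <-> 2*b - g + 7 < -2)) or ((b - 8 != 5 or b + 2 != -1) -> (3*d >= 9 and 2*d + g + 2 < g - 2)) must hold; in canonical form it is (b < 7 <-> ((7/2)*g >= 6*b - 3 <-> 2*b < g - 9)) or ((b != 13 or b != -3) -> (3*d >= 9 and 2*d < -4)).
Before g := d - 6: (b < 7 <-> ((7/2)*d >= 6*b + 18 <-> 2*b < d - 15)) or ((b != 13 or b != -3) -> (3*d >= 9 and 2*d < -4))
Before g := 3*b: (b < 7 <-> ((7/2)*d >= 6*b + 18 <-> 2*b < d - 15)) or ((b != 13 or b != -3) -> (3*d >= 9 and 2*d < -4))
Before skip: (b < 7 <-> ((7/2)*d >= 6*b + 18 <-> 2*b < d - 15)) or ((b != 13 or b != -3) -> (3*d >= 9 and 2*d < -4))
Before d := g - 5: (b < 7 <-> ((7/2)*g >= 6*b + 71/2 <-> 2*b < g - 20)) or ((b != 13 or b != -3) -> (3*g >= 24 and 2*g < 6))
Before skip: (b < 7 <-> ((7/2)*g >= 6*b + 71/2 <-> 2*b < g - 20)) or ((b != 13 or b != -3) -> (3*g >= 24 and 2*g < 6))
The weakest precondition is (b < 7 <-> ((7/2)*g >= 6*b + 71/2 <-> 2*b < g - 20)) or ((b != 13 or b != -3) -> (3*g >= 24 and 2*g < 6)).
Check whether (((7/2)*g >= 59/2 <-> g > 18) or (3*g >= 24 and 2*g < 6)) and b = 5 implies it.
Countermodel: at the initial state b = 5, g = 19, the precondition holds but the weakest precondition fails.
Answer: invalid


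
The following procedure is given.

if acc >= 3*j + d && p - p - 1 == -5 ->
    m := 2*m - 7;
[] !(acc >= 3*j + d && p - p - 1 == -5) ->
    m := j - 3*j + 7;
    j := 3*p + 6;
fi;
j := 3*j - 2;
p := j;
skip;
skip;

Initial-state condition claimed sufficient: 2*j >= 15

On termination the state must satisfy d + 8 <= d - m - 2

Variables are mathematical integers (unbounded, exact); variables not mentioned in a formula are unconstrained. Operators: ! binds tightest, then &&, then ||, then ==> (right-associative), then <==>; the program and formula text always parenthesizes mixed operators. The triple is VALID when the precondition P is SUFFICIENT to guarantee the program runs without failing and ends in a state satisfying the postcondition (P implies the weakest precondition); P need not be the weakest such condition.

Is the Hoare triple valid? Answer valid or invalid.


Working backward. After the program, the postcondition d + 8 <= d - m - 2 must hold; in canonical form it is m <= -10.
Before skip: m <= -10
Before skip: m <= -10
Before p := j: m <= -10
Before j := 3*j - 2: m <= -10
Then branch requires 2*m <= -3; else branch requires 2*j >= 17.
Before the if: 2*j >= 17
The weakest precondition is 2*j >= 17.
Check whether 2*j >= 15 implies it.
Countermodel: at the initial state j = 8, the precondition holds but the weakest precondition fails.
Answer: invalid


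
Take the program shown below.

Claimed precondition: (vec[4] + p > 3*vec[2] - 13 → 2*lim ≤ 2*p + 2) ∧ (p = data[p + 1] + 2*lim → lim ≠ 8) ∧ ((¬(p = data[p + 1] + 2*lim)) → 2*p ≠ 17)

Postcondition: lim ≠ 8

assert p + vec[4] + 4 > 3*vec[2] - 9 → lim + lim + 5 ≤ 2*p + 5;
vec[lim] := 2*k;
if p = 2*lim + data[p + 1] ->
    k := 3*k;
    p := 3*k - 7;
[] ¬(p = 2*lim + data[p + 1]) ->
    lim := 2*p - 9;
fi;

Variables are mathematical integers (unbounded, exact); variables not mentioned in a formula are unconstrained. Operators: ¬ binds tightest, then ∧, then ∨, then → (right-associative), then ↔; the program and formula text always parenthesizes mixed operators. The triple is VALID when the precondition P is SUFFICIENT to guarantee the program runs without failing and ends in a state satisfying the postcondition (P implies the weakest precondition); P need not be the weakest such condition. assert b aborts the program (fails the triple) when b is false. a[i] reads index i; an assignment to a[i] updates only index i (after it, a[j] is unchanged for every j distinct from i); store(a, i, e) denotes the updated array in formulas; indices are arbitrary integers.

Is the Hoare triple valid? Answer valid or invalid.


Working backward. After the program, lim ≠ 8 must hold.
Then branch requires lim ≠ 8; else branch requires 2*p ≠ 17.
Before the if: (p = data[p + 1] + 2*lim → lim ≠ 8) ∧ ((¬(p = data[p + 1] + 2*lim)) → 2*p ≠ 17)
Before vec[lim] := 2*k: (p = data[p + 1] + 2*lim → lim ≠ 8) ∧ ((¬(p = data[p + 1] + 2*lim)) → 2*p ≠ 17)
Before assert p + vec[4] + 4 > 3*vec[2] - 9 → lim + lim + 5 ≤ 2*p + 5: (vec[4] + p > 3*vec[2] - 13 → 2*lim ≤ 2*p) ∧ (p = data[p + 1] + 2*lim → lim ≠ 8) ∧ ((¬(p = data[p + 1] + 2*lim)) → 2*p ≠ 17)
The weakest precondition is (vec[4] + p > 3*vec[2] - 13 → 2*lim ≤ 2*p) ∧ (p = data[p + 1] + 2*lim → lim ≠ 8) ∧ ((¬(p = data[p + 1] + 2*lim)) → 2*p ≠ 17).
Check whether (vec[4] + p > 3*vec[2] - 13 → 2*lim ≤ 2*p + 2) ∧ (p = data[p + 1] + 2*lim → lim ≠ 8) ∧ ((¬(p = data[p + 1] + 2*lim)) → 2*p ≠ 17) implies it.
Countermodel: at the initial state data = {[1] = -16, [2] = -16, [4] = -16, elsewhere -16}, lim = 1, p = 0, vec = {[1] = 15215, [2] = 0, [4] = 15215, elsewhere 15215}, the precondition holds but the weakest precondition fails.
Answer: invalid


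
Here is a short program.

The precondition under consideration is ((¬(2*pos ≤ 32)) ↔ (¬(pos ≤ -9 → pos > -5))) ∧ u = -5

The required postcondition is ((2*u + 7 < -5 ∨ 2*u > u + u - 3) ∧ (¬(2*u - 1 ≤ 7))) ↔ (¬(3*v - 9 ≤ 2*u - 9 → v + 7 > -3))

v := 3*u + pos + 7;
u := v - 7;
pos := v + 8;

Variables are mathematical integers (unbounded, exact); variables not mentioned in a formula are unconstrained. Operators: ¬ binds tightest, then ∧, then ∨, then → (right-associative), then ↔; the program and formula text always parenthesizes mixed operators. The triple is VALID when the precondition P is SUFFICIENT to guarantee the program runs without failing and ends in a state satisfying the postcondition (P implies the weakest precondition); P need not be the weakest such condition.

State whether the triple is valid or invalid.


Working backward. After the program, the postcondition ((2*u + 7 < -5 ∨ 2*u > u + u - 3) ∧ (¬(2*u - 1 ≤ 7))) ↔ (¬(3*v - 9 ≤ 2*u - 9 → v + 7 > -3)) must hold; in canonical form it is (¬(2*u ≤ 8)) ↔ (¬(3*v ≤ 2*u → v > -10)).
Before pos := v + 8: (¬(2*u ≤ 8)) ↔ (¬(3*v ≤ 2*u → v > -10))
Before u := v - 7: (¬(2*v ≤ 22)) ↔ (¬(v ≤ -14 → v > -10))
Before v := 3*u + pos + 7: (¬(2*pos + 6*u ≤ 8)) ↔ (¬(pos + 3*u ≤ -21 → pos + 3*u > -17))
The weakest precondition is (¬(2*pos + 6*u ≤ 8)) ↔ (¬(pos + 3*u ≤ -21 → pos + 3*u > -17)).
Check whether ((¬(2*pos ≤ 32)) ↔ (¬(pos ≤ -9 → pos > -5))) ∧ u = -5 implies it.
Countermodel: at the initial state pos = -6, u = -5, the precondition holds but the weakest precondition fails.
Answer: invalid


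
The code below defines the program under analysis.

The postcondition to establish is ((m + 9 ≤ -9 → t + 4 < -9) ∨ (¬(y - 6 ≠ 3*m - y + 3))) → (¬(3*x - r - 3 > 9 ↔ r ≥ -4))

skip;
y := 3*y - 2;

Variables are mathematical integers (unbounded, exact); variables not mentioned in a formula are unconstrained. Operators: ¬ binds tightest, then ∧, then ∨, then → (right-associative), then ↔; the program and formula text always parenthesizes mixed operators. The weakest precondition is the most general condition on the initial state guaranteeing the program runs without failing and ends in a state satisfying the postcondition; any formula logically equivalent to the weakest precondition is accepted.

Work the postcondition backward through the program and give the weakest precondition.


Working backward. After the program, the postcondition ((m + 9 ≤ -9 → t + 4 < -9) ∨ (¬(y - 6 ≠ 3*m - y + 3))) → (¬(3*x - r - 3 > 9 ↔ r ≥ -4)) must hold; in canonical form it is ((m ≤ -18 → t < -13) ∨ (¬(2*y ≠ 3*m + 9))) → (¬(3*x > r + 12 ↔ r ≥ -4)).
Before y := 3*y - 2: ((m ≤ -18 → t < -13) ∨ (¬(6*y ≠ 3*m + 13))) → (¬(3*x > r + 12 ↔ r ≥ -4))
Before skip: ((m ≤ -18 → t < -13) ∨ (¬(6*y ≠ 3*m + 13))) → (¬(3*x > r + 12 ↔ r ≥ -4))
Answer: WP = ((m ≤ -18 → t < -13) ∨ (¬(6*y ≠ 3*m + 13))) → (¬(3*x > r + 12 ↔ r ≥ -4))


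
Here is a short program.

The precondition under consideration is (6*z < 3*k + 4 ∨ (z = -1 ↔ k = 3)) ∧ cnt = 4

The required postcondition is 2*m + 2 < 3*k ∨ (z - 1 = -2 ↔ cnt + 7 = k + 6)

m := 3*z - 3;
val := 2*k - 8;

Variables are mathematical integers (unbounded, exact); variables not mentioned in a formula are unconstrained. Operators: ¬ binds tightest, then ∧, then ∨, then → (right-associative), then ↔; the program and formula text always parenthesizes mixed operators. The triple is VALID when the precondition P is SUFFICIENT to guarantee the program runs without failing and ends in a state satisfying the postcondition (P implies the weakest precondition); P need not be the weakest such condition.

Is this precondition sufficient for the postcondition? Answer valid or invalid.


Working backward. After the program, the postcondition 2*m + 2 < 3*k ∨ (z - 1 = -2 ↔ cnt + 7 = k + 6) must hold; in canonical form it is 2*m < 3*k - 2 ∨ (z = -1 ↔ cnt = k - 1).
Before val := 2*k - 8: 2*m < 3*k - 2 ∨ (z = -1 ↔ cnt = k - 1)
Before m := 3*z - 3: 6*z < 3*k + 4 ∨ (z = -1 ↔ cnt = k - 1)
The weakest precondition is 6*z < 3*k + 4 ∨ (z = -1 ↔ cnt = k - 1).
Check whether (6*z < 3*k + 4 ∨ (z = -1 ↔ k = 3)) ∧ cnt = 4 implies it.
Countermodel: at the initial state cnt = 4, k = 5, z = 4, the precondition holds but the weakest precondition fails.
Answer: invalid


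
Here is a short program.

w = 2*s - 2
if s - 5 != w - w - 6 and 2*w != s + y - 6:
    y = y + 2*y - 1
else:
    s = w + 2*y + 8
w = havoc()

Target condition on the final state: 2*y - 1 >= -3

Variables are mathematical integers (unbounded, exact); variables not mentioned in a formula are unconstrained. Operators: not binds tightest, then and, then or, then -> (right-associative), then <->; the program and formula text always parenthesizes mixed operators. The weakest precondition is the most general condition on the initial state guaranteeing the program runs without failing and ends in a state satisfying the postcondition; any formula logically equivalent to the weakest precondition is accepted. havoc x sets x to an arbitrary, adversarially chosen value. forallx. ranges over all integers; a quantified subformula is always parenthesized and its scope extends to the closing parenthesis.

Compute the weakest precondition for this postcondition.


Working backward. After the program, the postcondition 2*y - 1 >= -3 must hold; in canonical form it is 2*y >= -2.
Before havoc w: 2*y >= -2
Then branch requires 6*y >= 0; else branch requires 2*y >= -2.
Before the if: ((s != -1 and 2*w != s + y - 6) -> 6*y >= 0) and ((not (s != -1 and 2*w != s + y - 6)) -> 2*y >= -2)
Before w := 2*s - 2: ((s != -1 and 3*s != y - 2) -> 6*y >= 0) and ((not (s != -1 and 3*s != y - 2)) -> 2*y >= -2)
Answer: WP = ((s != -1 and 3*s != y - 2) -> 6*y >= 0) and ((not (s != -1 and 3*s != y - 2)) -> 2*y >= -2)


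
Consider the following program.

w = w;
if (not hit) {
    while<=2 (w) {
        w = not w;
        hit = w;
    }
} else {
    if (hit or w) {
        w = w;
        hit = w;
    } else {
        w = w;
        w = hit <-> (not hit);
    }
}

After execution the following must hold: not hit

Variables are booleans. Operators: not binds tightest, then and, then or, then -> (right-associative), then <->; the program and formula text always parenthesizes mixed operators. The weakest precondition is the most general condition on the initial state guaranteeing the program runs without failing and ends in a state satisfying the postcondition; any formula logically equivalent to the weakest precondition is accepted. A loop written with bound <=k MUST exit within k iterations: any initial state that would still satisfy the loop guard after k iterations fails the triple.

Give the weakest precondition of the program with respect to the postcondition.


Working backward. After the program, not hit must hold.
Then branch requires (not w) -> (not hit); else branch requires ((hit or w) -> (not w)) and ((not (hit or w)) -> (not hit)).
Before the if: ((not hit) -> ((not w) -> (not hit))) and (hit -> (((hit or w) -> (not w)) and ((not (hit or w)) -> (not hit))))
Before w := w: ((not hit) -> ((not w) -> (not hit))) and (hit -> (((hit or w) -> (not w)) and ((not (hit or w)) -> (not hit))))
Answer: WP = ((not hit) -> ((not w) -> (not hit))) and (hit -> (((hit or w) -> (not w)) and ((not (hit or w)) -> (not hit))))
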